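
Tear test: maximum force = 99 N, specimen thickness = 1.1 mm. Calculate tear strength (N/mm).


90.0 N/mm


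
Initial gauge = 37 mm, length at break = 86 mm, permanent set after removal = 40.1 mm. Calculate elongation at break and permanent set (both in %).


Elongation at break = (86 - 37) / 37 x 100 = 132.4%
Permanent set = (40.1 - 37) / 37 x 100 = 8.4%


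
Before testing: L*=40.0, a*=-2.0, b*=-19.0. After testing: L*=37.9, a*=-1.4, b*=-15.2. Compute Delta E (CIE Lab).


dL = 37.9 - 40.0 = -2.1
da = -1.4 - (-2.0) = 0.6
db = -15.2 - (-19.0) = 3.8
dE = sqrt((-2.1)^2 + (0.6)^2 + (3.8)^2) = 4.38


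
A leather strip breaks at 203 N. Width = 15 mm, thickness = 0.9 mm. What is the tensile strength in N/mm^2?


15.04 N/mm^2


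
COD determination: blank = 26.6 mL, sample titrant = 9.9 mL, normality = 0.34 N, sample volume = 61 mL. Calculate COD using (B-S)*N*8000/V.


COD = (26.6 - 9.9) x 0.34 x 8000 / 61
COD = 16.7 x 0.34 x 8000 / 61
COD = 744.7 mg/L


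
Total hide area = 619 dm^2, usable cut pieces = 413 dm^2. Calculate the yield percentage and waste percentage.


Yield = 413 / 619 x 100 = 66.7%
Waste = 619 - 413 = 206 dm^2
Waste% = 100 - 66.7 = 33.3%


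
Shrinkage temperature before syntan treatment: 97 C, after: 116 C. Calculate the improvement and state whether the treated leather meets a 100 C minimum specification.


Improvement = 19 C
Meets 100 C spec: Yes

Improvement = 116 - 97 = 19 C
Spec check: 116 C >= 100 C? Yes


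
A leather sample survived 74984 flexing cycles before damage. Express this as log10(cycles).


log10(74984) = 4.87


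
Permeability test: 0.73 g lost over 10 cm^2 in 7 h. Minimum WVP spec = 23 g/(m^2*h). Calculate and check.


WVP = 0.73 / (10 x 7) x 10000 = 104.29 g/(m^2*h)
Minimum: 23 g/(m^2*h)
Meets spec: Yes


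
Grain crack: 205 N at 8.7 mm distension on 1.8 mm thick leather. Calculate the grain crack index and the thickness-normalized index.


Crack index = 23.6 N/mm
Normalized index = 13.1 N/mm per mm

Crack index = 205 / 8.7 = 23.6 N/mm
Normalized = 23.6 / 1.8 = 13.1 N/mm per mm


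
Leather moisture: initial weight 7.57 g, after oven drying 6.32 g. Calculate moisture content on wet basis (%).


Moisture = 7.57 - 6.32 = 1.25 g
MC = 1.25 / 7.57 x 100 = 16.5%


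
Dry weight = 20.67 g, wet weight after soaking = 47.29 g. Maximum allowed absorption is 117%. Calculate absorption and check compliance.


WA = (47.29 - 20.67) / 20.67 x 100 = 128.8%
Maximum allowed: 117%
Compliant: No


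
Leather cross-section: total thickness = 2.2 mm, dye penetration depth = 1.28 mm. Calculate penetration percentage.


Penetration% = 1.28 / 2.2 x 100
Penetration = 58.2%


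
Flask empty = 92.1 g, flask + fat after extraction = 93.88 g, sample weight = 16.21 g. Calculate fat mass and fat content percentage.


Fat mass = 1.78 g
Fat content = 11.0%

Fat mass = 93.88 - 92.1 = 1.78 g
Fat% = 1.78 / 16.21 x 100 = 11.0%


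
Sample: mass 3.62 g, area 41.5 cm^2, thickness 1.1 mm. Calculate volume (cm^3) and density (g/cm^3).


Thickness in cm = 1.1 / 10 = 0.11 cm
Volume = 41.5 x 0.11 = 4.565 cm^3
Density = 3.62 / 4.565 = 0.793 g/cm^3


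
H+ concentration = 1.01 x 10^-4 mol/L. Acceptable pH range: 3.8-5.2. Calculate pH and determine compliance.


pH = 4.00
Compliant: Yes

pH = -log10(1.01 x 10^-4) = 4.00
Range: 3.8 to 5.2
Compliant: Yes


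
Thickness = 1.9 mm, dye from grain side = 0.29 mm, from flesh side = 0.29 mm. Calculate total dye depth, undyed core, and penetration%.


Total dyed = 0.58 mm
Undyed core = 1.32 mm
Penetration = 30.5%


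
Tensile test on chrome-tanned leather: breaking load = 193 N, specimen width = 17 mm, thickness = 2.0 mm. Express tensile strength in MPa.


5.68 MPa


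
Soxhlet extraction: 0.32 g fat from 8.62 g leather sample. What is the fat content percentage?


Fat content = 0.32 / 8.62 x 100
Fat = 3.7%


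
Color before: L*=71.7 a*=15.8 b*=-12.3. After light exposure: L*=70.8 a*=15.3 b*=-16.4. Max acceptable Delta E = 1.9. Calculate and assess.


dL = -0.9, da = -0.5, db = -4.1
dE = sqrt((-0.9)^2 + (-0.5)^2 + (-4.1)^2) = 4.23
Max = 1.9
Passes: No


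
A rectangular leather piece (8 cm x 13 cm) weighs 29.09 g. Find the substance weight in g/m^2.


2797.1 g/m^2

Area = 8 x 13 = 104 cm^2
SW = 29.09 / 104 x 10000 = 2797.1 g/m^2


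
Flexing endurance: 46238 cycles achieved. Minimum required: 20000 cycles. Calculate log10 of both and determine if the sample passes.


Achieved: log10 = 4.66
Required: log10 = 4.30
Passes: Yes

log10(46238) = 4.66
log10(20000) = 4.30
Passes: Yes


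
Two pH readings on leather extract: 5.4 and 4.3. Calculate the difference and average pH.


Difference = |5.4 - 4.3| = 1.1
Average = (5.4 + 4.3) / 2 = 4.85


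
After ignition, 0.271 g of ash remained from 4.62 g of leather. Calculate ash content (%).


5.87%

Ash% = 0.271 / 4.62 x 100
Ash% = 5.87%


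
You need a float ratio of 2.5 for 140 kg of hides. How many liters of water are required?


Water = hide weight x target ratio
Water = 140 x 2.5 = 350.0 L


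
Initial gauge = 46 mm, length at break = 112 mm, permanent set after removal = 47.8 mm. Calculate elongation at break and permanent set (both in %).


Elongation at break = (112 - 46) / 46 x 100 = 143.5%
Permanent set = (47.8 - 46) / 46 x 100 = 3.9%


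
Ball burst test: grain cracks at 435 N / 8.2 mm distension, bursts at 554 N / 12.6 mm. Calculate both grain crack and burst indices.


Crack index = 53.0 N/mm
Burst index = 44.0 N/mm


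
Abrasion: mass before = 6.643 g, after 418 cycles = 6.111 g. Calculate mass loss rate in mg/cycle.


Mass loss = 6.643 - 6.111 = 0.532 g
Rate = 0.532 / 418 x 1000 = 1.273 mg/cycle


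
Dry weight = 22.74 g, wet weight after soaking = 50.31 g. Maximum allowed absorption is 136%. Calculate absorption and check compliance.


WA = (50.31 - 22.74) / 22.74 x 100 = 121.2%
Maximum allowed: 136%
Compliant: Yes


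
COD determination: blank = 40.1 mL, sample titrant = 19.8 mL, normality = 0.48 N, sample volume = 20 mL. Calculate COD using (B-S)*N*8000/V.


COD = (40.1 - 19.8) x 0.48 x 8000 / 20
COD = 20.3 x 0.48 x 8000 / 20
COD = 3897.6 mg/L


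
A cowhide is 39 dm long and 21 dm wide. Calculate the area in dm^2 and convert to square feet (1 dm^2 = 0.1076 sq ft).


819 dm^2
88.12 sq ft


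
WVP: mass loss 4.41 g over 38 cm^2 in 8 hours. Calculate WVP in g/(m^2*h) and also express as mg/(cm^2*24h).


WVP = 4.41 / (38 x 8) x 10000 = 145.07 g/(m^2*h)
Mass loss in mg = 4.41 x 1000 = 4410 mg
Per cm^2 per 24h in mg: 4410 x 24 / (38 x 8) = 105840 / 304 = 348.16 mg/(cm^2*24h)


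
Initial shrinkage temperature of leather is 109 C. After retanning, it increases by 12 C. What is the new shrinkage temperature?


New Ts = 109 + 12 = 121 C


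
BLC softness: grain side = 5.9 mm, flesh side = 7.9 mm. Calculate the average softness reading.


6.90 mm


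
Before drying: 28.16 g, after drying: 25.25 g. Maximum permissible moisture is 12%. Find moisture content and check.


Moisture content = 10.3%
Acceptable: Yes


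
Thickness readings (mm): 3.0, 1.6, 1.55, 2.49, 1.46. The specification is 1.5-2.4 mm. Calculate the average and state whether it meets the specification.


Average = 2.02 mm
Within specification: Yes

Sum = 10.10
Average = 10.10 / 5 = 2.02 mm
Specification range: 1.5 to 2.4 mm
Within spec: Yes


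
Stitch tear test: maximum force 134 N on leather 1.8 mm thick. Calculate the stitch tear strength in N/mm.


Stitch tear strength = force / thickness
STS = 134 / 1.8 = 74.4 N/mm


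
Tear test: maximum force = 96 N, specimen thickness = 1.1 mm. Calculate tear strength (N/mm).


87.3 N/mm

Tear strength = force / thickness
Tear = 96 / 1.1 = 87.3 N/mm


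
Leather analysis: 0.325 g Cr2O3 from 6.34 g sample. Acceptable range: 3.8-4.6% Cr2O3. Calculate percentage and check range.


Cr2O3% = 0.325 / 6.34 x 100 = 5.13%
Acceptable range: 3.8 to 4.6%
Within range: No


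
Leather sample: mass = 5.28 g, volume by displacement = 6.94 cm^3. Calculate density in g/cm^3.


0.761 g/cm^3

Density = mass / volume
Density = 5.28 / 6.94 = 0.761 g/cm^3


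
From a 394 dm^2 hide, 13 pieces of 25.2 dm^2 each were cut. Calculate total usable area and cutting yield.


Usable area = 327.6 dm^2
Yield = 83.1%

Total usable = 13 x 25.2 = 327.6 dm^2
Yield = 327.6 / 394 x 100 = 83.1%


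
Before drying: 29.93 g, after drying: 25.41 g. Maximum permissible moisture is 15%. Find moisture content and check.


MC = (29.93 - 25.41) / 29.93 x 100 = 15.1%
Maximum: 15%
Acceptable: No


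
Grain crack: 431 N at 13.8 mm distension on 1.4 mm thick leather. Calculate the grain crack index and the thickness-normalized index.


Crack index = 431 / 13.8 = 31.2 N/mm
Normalized = 31.2 / 1.4 = 22.3 N/mm per mm


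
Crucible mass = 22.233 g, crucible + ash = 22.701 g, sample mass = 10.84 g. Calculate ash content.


Ash mass = 22.701 - 22.233 = 0.468 g
Ash% = 0.468 / 10.84 x 100 = 4.32%


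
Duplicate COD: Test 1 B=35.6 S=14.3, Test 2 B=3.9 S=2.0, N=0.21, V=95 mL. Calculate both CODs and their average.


COD1 = 376.7 mg/L
COD2 = 33.6 mg/L
Average = 205.2 mg/L


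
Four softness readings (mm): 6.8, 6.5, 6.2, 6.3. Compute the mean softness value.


Sum = 6.8 + 6.5 + 6.2 + 6.3
Mean = 25.8 / 4 = 6.45 mm


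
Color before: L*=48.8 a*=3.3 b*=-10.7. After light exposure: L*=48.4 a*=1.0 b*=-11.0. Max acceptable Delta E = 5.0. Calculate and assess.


dL = -0.4, da = -2.3, db = -0.3
dE = sqrt((-0.4)^2 + (-2.3)^2 + (-0.3)^2) = 2.35
Max = 5.0
Passes: Yes


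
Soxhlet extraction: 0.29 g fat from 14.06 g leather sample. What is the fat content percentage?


Fat content = 0.29 / 14.06 x 100
Fat = 2.1%


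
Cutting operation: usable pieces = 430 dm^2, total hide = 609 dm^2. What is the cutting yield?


70.6%

Yield = usable / total x 100
Yield = 430 / 609 x 100 = 70.6%


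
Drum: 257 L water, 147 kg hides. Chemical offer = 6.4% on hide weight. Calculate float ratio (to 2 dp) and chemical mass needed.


Float ratio = 1.75
Chemical needed = 9.408 kg


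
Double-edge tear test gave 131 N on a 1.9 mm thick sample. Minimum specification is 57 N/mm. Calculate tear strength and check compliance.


Tear strength = 131 / 1.9 = 68.9 N/mm
Required minimum = 57 N/mm
Compliant: Yes


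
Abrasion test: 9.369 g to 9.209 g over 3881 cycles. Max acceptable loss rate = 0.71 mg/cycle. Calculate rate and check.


Loss = 9.369 - 9.209 = 0.160 g
Rate = 0.160 g / 3881 cycles x 1000 = 0.041 mg/cycle
Max = 0.71 mg/cycle
Passes: Yes


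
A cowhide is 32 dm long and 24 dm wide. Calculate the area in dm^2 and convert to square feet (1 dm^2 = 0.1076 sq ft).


768 dm^2
82.64 sq ft


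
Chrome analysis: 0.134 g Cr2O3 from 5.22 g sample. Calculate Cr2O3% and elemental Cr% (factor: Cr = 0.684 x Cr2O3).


Cr2O3 = 2.57%
Cr = 1.76%


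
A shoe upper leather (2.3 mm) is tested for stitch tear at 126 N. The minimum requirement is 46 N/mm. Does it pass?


STS = 126 / 2.3 = 54.8 N/mm
Minimum required: 46 N/mm
Passes: Yes


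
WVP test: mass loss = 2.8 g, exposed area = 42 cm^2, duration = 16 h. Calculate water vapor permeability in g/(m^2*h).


WVP = mass_loss / (area x time) x 10000
WVP = 2.8 / (42 x 16) x 10000
WVP = 2.8 / 672 x 10000 = 41.67 g/(m^2*h)


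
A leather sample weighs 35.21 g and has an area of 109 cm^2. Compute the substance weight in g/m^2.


3230.3 g/m^2

Substance weight = mass / area x 10000
SW = 35.21 / 109 x 10000
SW = 3230.3 g/m^2


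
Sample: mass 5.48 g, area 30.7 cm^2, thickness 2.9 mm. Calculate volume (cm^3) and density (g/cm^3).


Thickness in cm = 2.9 / 10 = 0.29 cm
Volume = 30.7 x 0.29 = 8.903 cm^3
Density = 5.48 / 8.903 = 0.616 g/cm^3


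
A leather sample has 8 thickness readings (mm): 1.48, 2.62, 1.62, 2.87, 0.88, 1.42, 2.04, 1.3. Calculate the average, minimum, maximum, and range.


Average = 1.78 mm
Min = 0.88 mm
Max = 2.87 mm
Range = 1.99 mm

Sum = 14.23
Average = 14.23 / 8 = 1.78 mm
Minimum = 0.88 mm
Maximum = 2.87 mm
Range = 2.87 - 0.88 = 1.99 mm


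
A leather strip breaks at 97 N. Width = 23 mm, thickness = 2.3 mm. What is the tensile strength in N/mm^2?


1.83 N/mm^2

Cross-sectional area = 23 x 2.3 = 52.9 mm^2
Tensile strength = 97 / 52.9 = 1.83 N/mm^2


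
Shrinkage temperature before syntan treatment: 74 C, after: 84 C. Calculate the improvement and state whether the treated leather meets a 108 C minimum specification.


Improvement = 10 C
Meets 108 C spec: No


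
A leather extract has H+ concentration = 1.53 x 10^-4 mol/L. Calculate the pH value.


pH = -log10[H+]
pH = -log10(1.53 x 10^-4) = 3.82


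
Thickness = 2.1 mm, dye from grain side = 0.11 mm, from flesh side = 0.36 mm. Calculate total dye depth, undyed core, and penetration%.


Total dyed = 0.11 + 0.36 = 0.47 mm
Undyed core = 2.1 - 0.47 = 1.63 mm
Penetration = 0.47 / 2.1 x 100 = 22.4%


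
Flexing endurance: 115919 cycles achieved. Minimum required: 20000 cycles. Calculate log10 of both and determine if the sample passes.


Achieved: log10 = 5.06
Required: log10 = 4.30
Passes: Yes


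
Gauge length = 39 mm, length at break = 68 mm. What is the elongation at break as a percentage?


74.4%


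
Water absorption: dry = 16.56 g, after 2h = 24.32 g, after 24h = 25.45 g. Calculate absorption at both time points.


WA (2h) = (24.32 - 16.56) / 16.56 x 100 = 46.9%
WA (24h) = (25.45 - 16.56) / 16.56 x 100 = 53.7%


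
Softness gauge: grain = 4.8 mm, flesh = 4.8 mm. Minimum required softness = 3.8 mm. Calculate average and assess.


Average softness = 4.80 mm
Meets requirement: Yes

Average = (4.8 + 4.8) / 2 = 4.80 mm
Minimum = 3.8 mm
Meets requirement: Yes


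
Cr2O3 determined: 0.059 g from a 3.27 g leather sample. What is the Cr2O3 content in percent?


1.80%

Cr2O3% = 0.059 / 3.27 x 100
Cr2O3% = 1.80%


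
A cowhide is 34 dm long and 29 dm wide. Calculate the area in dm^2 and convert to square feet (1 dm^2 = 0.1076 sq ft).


Area = 34 x 29 = 986 dm^2
Conversion: 986 x 0.1076 = 106.09 sq ft


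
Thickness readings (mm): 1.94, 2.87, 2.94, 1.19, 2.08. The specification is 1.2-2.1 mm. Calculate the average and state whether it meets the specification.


Average = 2.20 mm
Within specification: No

Sum = 11.02
Average = 11.02 / 5 = 2.20 mm
Specification range: 1.2 to 2.1 mm
Within spec: No


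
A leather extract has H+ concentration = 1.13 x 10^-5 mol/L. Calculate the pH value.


pH = 4.95

pH = -log10[H+]
pH = -log10(1.13 x 10^-5) = 4.95


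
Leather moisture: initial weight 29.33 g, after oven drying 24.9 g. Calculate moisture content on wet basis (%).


Moisture = 29.33 - 24.9 = 4.43 g
MC = 4.43 / 29.33 x 100 = 15.1%


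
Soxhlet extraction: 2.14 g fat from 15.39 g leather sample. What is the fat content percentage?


Fat content = 2.14 / 15.39 x 100
Fat = 13.9%


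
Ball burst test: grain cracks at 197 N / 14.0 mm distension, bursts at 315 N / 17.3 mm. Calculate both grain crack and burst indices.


Crack index = 14.1 N/mm
Burst index = 18.2 N/mm

Crack index = 197 / 14.0 = 14.1 N/mm
Burst index = 315 / 17.3 = 18.2 N/mm


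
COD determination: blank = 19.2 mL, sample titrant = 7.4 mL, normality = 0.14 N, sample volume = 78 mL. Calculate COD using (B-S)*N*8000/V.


169.4 mg/L

COD = (19.2 - 7.4) x 0.14 x 8000 / 78
COD = 11.8 x 0.14 x 8000 / 78
COD = 169.4 mg/L


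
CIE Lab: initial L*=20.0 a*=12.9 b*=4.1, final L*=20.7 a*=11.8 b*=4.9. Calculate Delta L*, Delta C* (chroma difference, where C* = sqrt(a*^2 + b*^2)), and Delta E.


Delta L* = 20.7 - 20.0 = 0.7
C1* = sqrt((12.9)^2 + (4.1)^2) = 13.536
C2* = sqrt((11.8)^2 + (4.9)^2) = 12.777
Delta C* = 12.777 - 13.536 = -0.76
Delta E = sqrt((0.7)^2 + (-1.1)^2 + (0.8)^2) = 1.53


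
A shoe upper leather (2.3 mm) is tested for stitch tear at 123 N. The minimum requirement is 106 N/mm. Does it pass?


STS = 123 / 2.3 = 53.5 N/mm
Minimum required: 106 N/mm
Passes: No


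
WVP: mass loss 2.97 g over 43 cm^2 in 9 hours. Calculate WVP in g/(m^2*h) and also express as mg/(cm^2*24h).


WVP = 76.74 g/(m^2*h)
Daily rate = 184.19 mg/(cm^2*24h)


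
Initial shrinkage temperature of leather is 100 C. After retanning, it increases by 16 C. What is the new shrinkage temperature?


New Ts = 100 + 16 = 116 C


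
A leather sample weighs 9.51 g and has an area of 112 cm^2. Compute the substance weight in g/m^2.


849.1 g/m^2


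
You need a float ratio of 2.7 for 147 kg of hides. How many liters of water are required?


396.9 L

Water = hide weight x target ratio
Water = 147 x 2.7 = 396.9 L


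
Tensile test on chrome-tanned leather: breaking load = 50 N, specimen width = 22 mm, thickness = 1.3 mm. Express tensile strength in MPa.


Cross-section = 22 x 1.3 = 28.6 mm^2
TS = 50 / 28.6 = 1.75 MPa
(1 N/mm^2 = 1 MPa)


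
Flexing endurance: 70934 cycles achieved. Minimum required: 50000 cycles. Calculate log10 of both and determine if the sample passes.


log10(70934) = 4.85
log10(50000) = 4.70
Passes: Yes


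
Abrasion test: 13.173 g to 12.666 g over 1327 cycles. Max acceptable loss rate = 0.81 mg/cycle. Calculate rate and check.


Loss = 13.173 - 12.666 = 0.507 g
Rate = 0.507 g / 1327 cycles x 1000 = 0.382 mg/cycle
Max = 0.81 mg/cycle
Passes: Yes


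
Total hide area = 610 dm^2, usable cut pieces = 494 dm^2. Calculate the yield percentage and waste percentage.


Yield = 494 / 610 x 100 = 81.0%
Waste = 610 - 494 = 116 dm^2
Waste% = 100 - 81.0 = 19.0%


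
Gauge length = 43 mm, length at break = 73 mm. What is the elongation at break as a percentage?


Extension = 73 - 43 = 30 mm
Elongation = 30 / 43 x 100 = 69.8%


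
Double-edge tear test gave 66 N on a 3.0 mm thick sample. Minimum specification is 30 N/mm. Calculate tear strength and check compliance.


Tear strength = 22.0 N/mm
Compliant: No

Tear strength = 66 / 3.0 = 22.0 N/mm
Required minimum = 30 N/mm
Compliant: No


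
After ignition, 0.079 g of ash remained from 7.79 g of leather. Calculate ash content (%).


1.01%


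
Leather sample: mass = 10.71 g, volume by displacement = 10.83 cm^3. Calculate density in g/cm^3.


Density = mass / volume
Density = 10.71 / 10.83 = 0.989 g/cm^3


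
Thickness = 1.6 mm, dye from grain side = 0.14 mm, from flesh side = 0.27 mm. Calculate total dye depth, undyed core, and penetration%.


Total dyed = 0.14 + 0.27 = 0.41 mm
Undyed core = 1.6 - 0.41 = 1.19 mm
Penetration = 0.41 / 1.6 x 100 = 25.6%


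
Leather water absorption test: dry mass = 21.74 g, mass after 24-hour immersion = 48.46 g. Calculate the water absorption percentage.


122.9%

Water absorbed = 48.46 - 21.74 = 26.72 g
WA% = 26.72 / 21.74 x 100 = 122.9%


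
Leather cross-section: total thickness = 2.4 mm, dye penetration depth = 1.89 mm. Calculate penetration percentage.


78.8%

Penetration% = 1.89 / 2.4 x 100
Penetration = 78.8%


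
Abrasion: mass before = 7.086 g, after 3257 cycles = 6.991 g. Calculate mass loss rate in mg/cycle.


Mass loss = 7.086 - 6.991 = 0.095 g
Rate = 0.095 / 3257 x 1000 = 0.029 mg/cycle


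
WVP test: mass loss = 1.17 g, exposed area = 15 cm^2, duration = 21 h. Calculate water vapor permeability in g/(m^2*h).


WVP = mass_loss / (area x time) x 10000
WVP = 1.17 / (15 x 21) x 10000
WVP = 1.17 / 315 x 10000 = 37.14 g/(m^2*h)


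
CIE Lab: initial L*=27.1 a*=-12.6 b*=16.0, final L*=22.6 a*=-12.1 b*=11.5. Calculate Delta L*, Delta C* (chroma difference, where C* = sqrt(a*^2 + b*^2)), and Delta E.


Delta L* = -4.5
Delta C* = -3.67
Delta E = 6.38


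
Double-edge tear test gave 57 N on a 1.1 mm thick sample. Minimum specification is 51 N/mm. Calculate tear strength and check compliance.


Tear strength = 51.8 N/mm
Compliant: Yes

Tear strength = 57 / 1.1 = 51.8 N/mm
Required minimum = 51 N/mm
Compliant: Yes


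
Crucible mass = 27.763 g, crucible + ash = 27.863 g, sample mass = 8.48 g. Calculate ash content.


Ash mass = 0.100 g
Ash content = 1.18%

Ash mass = 27.863 - 27.763 = 0.100 g
Ash% = 0.100 / 8.48 x 100 = 1.18%


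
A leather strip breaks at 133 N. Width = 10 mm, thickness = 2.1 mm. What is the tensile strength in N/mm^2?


Cross-sectional area = 10 x 2.1 = 21.0 mm^2
Tensile strength = 133 / 21.0 = 6.33 N/mm^2


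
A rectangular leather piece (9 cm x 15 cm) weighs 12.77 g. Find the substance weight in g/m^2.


945.9 g/m^2

Area = 9 x 15 = 135 cm^2
SW = 12.77 / 135 x 10000 = 945.9 g/m^2


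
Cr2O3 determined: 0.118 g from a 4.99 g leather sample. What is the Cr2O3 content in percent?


2.36%

Cr2O3% = 0.118 / 4.99 x 100
Cr2O3% = 2.36%


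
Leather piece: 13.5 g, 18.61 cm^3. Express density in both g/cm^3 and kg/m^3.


Density = 13.5 / 18.61 = 0.725 g/cm^3
Convert: 0.725 x 1000 = 725 kg/m^3


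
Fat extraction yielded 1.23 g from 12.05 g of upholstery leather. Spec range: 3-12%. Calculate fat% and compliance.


Fat% = 1.23 / 12.05 x 100 = 10.2%
Spec range: 3-12%
Compliant: Yes


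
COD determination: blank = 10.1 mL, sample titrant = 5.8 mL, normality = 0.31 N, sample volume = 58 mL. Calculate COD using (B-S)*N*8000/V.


183.9 mg/L


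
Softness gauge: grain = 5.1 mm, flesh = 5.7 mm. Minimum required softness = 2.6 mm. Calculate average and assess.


Average softness = 5.40 mm
Meets requirement: Yes

Average = (5.1 + 5.7) / 2 = 5.40 mm
Minimum = 2.6 mm
Meets requirement: Yes


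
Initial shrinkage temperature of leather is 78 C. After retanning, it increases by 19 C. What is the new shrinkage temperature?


New Ts = 78 + 19 = 97 C


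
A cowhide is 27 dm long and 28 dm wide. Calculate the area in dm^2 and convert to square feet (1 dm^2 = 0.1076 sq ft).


Area = 27 x 28 = 756 dm^2
Conversion: 756 x 0.1076 = 81.35 sq ft


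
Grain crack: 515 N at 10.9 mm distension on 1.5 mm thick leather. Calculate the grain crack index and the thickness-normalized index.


Crack index = 515 / 10.9 = 47.2 N/mm
Normalized = 47.2 / 1.5 = 31.5 N/mm per mm


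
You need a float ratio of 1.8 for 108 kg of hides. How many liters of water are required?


194.4 L

Water = hide weight x target ratio
Water = 108 x 1.8 = 194.4 L


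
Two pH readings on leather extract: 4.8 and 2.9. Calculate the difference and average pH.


Difference = 1.9
Average pH = 3.85

Difference = |4.8 - 2.9| = 1.9
Average = (4.8 + 2.9) / 2 = 3.85


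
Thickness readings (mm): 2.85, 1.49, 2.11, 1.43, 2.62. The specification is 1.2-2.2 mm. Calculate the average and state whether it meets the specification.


Average = 2.10 mm
Within specification: Yes


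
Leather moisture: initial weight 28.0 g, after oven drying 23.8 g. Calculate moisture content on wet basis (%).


15.0%

Moisture = 28.0 - 23.8 = 4.20 g
MC = 4.20 / 28.0 x 100 = 15.0%


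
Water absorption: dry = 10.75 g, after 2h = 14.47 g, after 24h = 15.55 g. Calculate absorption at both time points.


WA (2h) = (14.47 - 10.75) / 10.75 x 100 = 34.6%
WA (24h) = (15.55 - 10.75) / 10.75 x 100 = 44.7%


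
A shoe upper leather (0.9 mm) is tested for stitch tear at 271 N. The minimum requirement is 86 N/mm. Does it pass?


STS = 271 / 0.9 = 301.1 N/mm
Minimum required: 86 N/mm
Passes: Yes


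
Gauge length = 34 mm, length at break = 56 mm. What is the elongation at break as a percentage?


64.7%


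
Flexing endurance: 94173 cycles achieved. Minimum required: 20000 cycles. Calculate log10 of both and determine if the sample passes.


log10(94173) = 4.97
log10(20000) = 4.30
Passes: Yes


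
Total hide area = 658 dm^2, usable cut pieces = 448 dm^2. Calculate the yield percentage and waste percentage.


Yield = 68.1%
Waste = 31.9%


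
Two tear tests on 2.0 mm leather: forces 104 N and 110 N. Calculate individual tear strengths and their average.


Tear 1 = 52.0 N/mm
Tear 2 = 55.0 N/mm
Average = 53.5 N/mm

Tear 1 = 104 / 2.0 = 52.0 N/mm
Tear 2 = 110 / 2.0 = 55.0 N/mm
Average = (52.0 + 55.0) / 2 = 53.5 N/mm


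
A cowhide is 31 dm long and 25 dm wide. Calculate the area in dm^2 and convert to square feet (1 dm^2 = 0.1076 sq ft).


775 dm^2
83.39 sq ft

Area = 31 x 25 = 775 dm^2
Conversion: 775 x 0.1076 = 83.39 sq ft


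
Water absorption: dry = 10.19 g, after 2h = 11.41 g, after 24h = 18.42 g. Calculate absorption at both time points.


2h absorption = 12.0%
24h absorption = 80.8%

WA (2h) = (11.41 - 10.19) / 10.19 x 100 = 12.0%
WA (24h) = (18.42 - 10.19) / 10.19 x 100 = 80.8%


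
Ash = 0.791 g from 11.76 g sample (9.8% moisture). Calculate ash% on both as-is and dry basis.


As-is ash% = 0.791 / 11.76 x 100 = 6.73%
Dry mass = 11.76 x (100 - 9.8) / 100 = 10.60752 g
Dry-basis ash% = 0.791 / 10.60752 x 100 = 7.46%


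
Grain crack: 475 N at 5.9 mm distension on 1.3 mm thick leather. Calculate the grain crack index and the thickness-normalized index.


Crack index = 475 / 5.9 = 80.5 N/mm
Normalized = 80.5 / 1.3 = 61.9 N/mm per mm


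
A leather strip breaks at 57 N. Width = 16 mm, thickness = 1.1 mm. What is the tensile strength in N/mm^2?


Cross-sectional area = 16 x 1.1 = 17.6 mm^2
Tensile strength = 57 / 17.6 = 3.24 N/mm^2


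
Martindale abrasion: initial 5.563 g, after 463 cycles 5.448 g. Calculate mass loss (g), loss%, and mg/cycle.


Loss = 5.563 - 5.448 = 0.115 g
Loss% = 0.115 / 5.563 x 100 = 2.07%
Rate = 0.115 / 463 x 1000 = 0.248 mg/cycle


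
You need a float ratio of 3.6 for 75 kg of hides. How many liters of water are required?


270.0 L

Water = hide weight x target ratio
Water = 75 x 3.6 = 270.0 L


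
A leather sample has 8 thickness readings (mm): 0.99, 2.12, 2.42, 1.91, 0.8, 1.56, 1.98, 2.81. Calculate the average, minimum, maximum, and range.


Average = 1.82 mm
Min = 0.8 mm
Max = 2.81 mm
Range = 2.01 mm

Sum = 14.59
Average = 14.59 / 8 = 1.82 mm
Minimum = 0.8 mm
Maximum = 2.81 mm
Range = 2.81 - 0.8 = 2.01 mm


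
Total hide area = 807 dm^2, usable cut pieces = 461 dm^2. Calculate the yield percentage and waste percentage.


Yield = 461 / 807 x 100 = 57.1%
Waste = 807 - 461 = 346 dm^2
Waste% = 100 - 57.1 = 42.9%


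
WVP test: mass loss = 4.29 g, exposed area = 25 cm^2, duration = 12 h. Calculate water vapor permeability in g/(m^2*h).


WVP = mass_loss / (area x time) x 10000
WVP = 4.29 / (25 x 12) x 10000
WVP = 4.29 / 300 x 10000 = 143.00 g/(m^2*h)


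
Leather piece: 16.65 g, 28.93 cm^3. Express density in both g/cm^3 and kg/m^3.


Density = 16.65 / 28.93 = 0.576 g/cm^3
Convert: 0.576 x 1000 = 576 kg/m^3


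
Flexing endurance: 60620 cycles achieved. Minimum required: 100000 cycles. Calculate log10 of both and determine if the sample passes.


log10(60620) = 4.78
log10(100000) = 5.00
Passes: No


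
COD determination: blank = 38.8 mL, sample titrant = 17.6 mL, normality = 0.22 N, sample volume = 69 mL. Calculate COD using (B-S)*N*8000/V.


540.8 mg/L


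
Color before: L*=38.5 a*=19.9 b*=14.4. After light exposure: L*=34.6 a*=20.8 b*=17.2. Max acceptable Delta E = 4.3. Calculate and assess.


dL = -3.9, da = 0.9, db = 2.8
dE = sqrt((-3.9)^2 + (0.9)^2 + (2.8)^2) = 4.88
Max = 4.3
Passes: No


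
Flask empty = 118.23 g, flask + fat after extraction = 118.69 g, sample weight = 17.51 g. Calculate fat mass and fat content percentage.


Fat mass = 118.69 - 118.23 = 0.46 g
Fat% = 0.46 / 17.51 x 100 = 2.6%


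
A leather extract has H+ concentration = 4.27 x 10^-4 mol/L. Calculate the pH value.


pH = 3.37

pH = -log10[H+]
pH = -log10(4.27 x 10^-4) = 3.37


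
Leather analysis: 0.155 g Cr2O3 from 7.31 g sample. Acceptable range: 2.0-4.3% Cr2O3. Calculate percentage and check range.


Cr2O3% = 0.155 / 7.31 x 100 = 2.12%
Acceptable range: 2.0 to 4.3%
Within range: Yes


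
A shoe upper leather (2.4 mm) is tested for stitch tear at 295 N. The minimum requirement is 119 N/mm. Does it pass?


STS = 295 / 2.4 = 122.9 N/mm
Minimum required: 119 N/mm
Passes: Yes


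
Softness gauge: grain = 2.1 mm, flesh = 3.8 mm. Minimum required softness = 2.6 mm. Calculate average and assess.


Average softness = 2.95 mm
Meets requirement: Yes

Average = (2.1 + 3.8) / 2 = 2.95 mm
Minimum = 2.6 mm
Meets requirement: Yes


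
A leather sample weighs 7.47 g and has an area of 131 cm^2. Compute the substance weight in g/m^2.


570.2 g/m^2

Substance weight = mass / area x 10000
SW = 7.47 / 131 x 10000
SW = 570.2 g/m^2


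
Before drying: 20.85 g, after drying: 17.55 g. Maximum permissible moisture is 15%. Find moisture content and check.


MC = (20.85 - 17.55) / 20.85 x 100 = 15.8%
Maximum: 15%
Acceptable: No


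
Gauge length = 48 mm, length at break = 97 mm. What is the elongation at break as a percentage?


Extension = 97 - 48 = 49 mm
Elongation = 49 / 48 x 100 = 102.1%


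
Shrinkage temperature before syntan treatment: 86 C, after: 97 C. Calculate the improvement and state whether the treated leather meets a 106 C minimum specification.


Improvement = 11 C
Meets 106 C spec: No

Improvement = 97 - 86 = 11 C
Spec check: 97 C >= 106 C? No


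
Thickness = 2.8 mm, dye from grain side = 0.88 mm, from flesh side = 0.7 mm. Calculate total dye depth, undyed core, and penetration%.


Total dyed = 0.88 + 0.7 = 1.58 mm
Undyed core = 2.8 - 1.58 = 1.22 mm
Penetration = 1.58 / 2.8 x 100 = 56.4%


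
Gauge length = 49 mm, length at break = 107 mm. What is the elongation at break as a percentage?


Extension = 107 - 49 = 58 mm
Elongation = 58 / 49 x 100 = 118.4%


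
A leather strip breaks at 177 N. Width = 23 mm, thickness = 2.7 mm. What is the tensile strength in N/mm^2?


2.85 N/mm^2

Cross-sectional area = 23 x 2.7 = 62.1 mm^2
Tensile strength = 177 / 62.1 = 2.85 N/mm^2


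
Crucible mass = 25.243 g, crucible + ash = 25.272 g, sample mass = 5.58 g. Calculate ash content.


Ash mass = 0.029 g
Ash content = 0.52%

Ash mass = 25.272 - 25.243 = 0.029 g
Ash% = 0.029 / 5.58 x 100 = 0.52%


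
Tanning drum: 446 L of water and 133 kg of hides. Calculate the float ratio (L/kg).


3.4

Float ratio = water / hide weight
Ratio = 446 / 133 = 3.4


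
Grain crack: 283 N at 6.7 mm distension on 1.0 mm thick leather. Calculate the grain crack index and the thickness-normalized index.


Crack index = 42.2 N/mm
Normalized index = 42.2 N/mm per mm


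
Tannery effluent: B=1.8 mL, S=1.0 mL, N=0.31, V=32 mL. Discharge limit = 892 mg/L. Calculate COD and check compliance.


COD = 62.0 mg/L
Compliant: Yes

COD = (1.8 - 1.0) x 0.31 x 8000 / 32 = 62.0 mg/L
Limit: 892 mg/L
Compliant: Yes


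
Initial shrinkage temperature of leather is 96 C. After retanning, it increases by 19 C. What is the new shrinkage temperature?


115 C

New Ts = 96 + 19 = 115 C


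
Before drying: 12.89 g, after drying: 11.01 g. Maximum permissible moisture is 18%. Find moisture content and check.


Moisture content = 14.6%
Acceptable: Yes

MC = (12.89 - 11.01) / 12.89 x 100 = 14.6%
Maximum: 18%
Acceptable: Yes


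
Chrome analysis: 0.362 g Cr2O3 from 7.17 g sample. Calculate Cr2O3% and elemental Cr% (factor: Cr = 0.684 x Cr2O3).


Cr2O3 = 5.05%
Cr = 3.45%

Cr2O3% = 0.362 / 7.17 x 100 = 5.05%
Cr% = 5.05 x 0.684 = 3.45%


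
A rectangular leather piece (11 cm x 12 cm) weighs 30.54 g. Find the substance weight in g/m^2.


2313.6 g/m^2


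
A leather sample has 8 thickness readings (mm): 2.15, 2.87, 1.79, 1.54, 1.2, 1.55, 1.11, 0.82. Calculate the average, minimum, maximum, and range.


Sum = 13.03
Average = 13.03 / 8 = 1.63 mm
Minimum = 0.82 mm
Maximum = 2.87 mm
Range = 2.87 - 0.82 = 2.05 mm


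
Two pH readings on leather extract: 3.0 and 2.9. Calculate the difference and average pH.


Difference = |3.0 - 2.9| = 0.1
Average = (3.0 + 2.9) / 2 = 2.95


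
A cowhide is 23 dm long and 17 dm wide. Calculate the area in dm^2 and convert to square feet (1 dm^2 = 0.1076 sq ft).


391 dm^2
42.07 sq ft

Area = 23 x 17 = 391 dm^2
Conversion: 391 x 0.1076 = 42.07 sq ft


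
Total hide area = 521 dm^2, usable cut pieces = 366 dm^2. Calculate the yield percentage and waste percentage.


Yield = 366 / 521 x 100 = 70.2%
Waste = 521 - 366 = 155 dm^2
Waste% = 100 - 70.2 = 29.8%


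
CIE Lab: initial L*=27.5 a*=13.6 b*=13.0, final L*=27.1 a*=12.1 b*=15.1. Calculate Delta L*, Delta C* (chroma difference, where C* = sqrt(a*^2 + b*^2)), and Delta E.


Delta L* = -0.4
Delta C* = 0.54
Delta E = 2.61


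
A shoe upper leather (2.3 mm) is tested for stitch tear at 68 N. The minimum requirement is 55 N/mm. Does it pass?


STS = 68 / 2.3 = 29.6 N/mm
Minimum required: 55 N/mm
Passes: No


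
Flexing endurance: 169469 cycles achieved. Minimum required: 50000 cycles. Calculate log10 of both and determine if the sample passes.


Achieved: log10 = 5.23
Required: log10 = 4.70
Passes: Yes

log10(169469) = 5.23
log10(50000) = 4.70
Passes: Yes


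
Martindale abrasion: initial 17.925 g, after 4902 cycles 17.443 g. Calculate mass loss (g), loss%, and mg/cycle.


Loss = 17.925 - 17.443 = 0.482 g
Loss% = 0.482 / 17.925 x 100 = 2.69%
Rate = 0.482 / 4902 x 1000 = 0.098 mg/cycle


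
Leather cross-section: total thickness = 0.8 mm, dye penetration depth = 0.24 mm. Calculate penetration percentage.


30.0%


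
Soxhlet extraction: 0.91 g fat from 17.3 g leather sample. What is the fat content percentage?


Fat content = 0.91 / 17.3 x 100
Fat = 5.3%


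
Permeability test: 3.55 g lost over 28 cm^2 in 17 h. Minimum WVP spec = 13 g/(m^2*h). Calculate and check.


WVP = 74.58 g/(m^2*h)
Meets specification: Yes


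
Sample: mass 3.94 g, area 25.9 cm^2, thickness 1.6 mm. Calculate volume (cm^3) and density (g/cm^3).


Thickness in cm = 1.6 / 10 = 0.16 cm
Volume = 25.9 x 0.16 = 4.144 cm^3
Density = 3.94 / 4.144 = 0.951 g/cm^3


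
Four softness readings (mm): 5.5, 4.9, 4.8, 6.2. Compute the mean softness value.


5.35 mm


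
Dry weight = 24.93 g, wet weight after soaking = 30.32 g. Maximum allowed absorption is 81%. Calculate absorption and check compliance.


Absorption = 21.6%
Compliant: Yes


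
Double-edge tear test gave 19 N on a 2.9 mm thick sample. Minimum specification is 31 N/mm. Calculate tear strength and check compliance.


Tear strength = 19 / 2.9 = 6.6 N/mm
Required minimum = 31 N/mm
Compliant: No


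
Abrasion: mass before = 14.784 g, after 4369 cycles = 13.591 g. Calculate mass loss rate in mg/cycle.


0.273 mg/cycle

Mass loss = 14.784 - 13.591 = 1.193 g
Rate = 1.193 / 4369 x 1000 = 0.273 mg/cycle


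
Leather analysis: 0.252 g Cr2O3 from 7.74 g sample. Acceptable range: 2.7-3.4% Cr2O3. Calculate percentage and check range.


Cr2O3% = 0.252 / 7.74 x 100 = 3.26%
Acceptable range: 2.7 to 3.4%
Within range: Yes


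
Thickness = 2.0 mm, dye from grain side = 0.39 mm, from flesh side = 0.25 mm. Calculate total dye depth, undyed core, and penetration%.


Total dyed = 0.64 mm
Undyed core = 1.36 mm
Penetration = 32.0%

Total dyed = 0.39 + 0.25 = 0.64 mm
Undyed core = 2.0 - 0.64 = 1.36 mm
Penetration = 0.64 / 2.0 x 100 = 32.0%


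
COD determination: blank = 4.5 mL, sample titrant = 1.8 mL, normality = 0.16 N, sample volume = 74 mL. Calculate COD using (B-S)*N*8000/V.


46.7 mg/L

COD = (4.5 - 1.8) x 0.16 x 8000 / 74
COD = 2.7 x 0.16 x 8000 / 74
COD = 46.7 mg/L


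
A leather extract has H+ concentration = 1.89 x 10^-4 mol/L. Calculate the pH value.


pH = 3.72


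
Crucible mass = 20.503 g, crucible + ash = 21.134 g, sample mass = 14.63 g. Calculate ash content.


Ash mass = 0.631 g
Ash content = 4.31%


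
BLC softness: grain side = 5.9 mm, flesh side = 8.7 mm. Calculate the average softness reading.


Average = (5.9 + 8.7) / 2
Average = 7.30 mm


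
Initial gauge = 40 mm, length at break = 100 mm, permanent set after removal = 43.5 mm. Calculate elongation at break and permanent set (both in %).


Elongation at break = (100 - 40) / 40 x 100 = 150.0%
Permanent set = (43.5 - 40) / 40 x 100 = 8.8%


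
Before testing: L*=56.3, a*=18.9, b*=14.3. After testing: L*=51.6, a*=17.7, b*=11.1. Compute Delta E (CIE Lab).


Delta E = 5.81


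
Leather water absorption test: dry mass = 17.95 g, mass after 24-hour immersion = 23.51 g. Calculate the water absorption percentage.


Water absorbed = 23.51 - 17.95 = 5.56 g
WA% = 5.56 / 17.95 x 100 = 31.0%


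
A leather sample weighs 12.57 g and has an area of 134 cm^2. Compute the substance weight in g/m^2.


938.1 g/m^2


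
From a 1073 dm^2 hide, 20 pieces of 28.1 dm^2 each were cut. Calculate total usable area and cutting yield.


Total usable = 20 x 28.1 = 562.0 dm^2
Yield = 562.0 / 1073 x 100 = 52.4%


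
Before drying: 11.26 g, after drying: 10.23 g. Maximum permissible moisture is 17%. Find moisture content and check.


Moisture content = 9.1%
Acceptable: Yes


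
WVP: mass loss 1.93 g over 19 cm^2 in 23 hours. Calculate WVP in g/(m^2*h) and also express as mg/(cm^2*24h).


WVP = 1.93 / (19 x 23) x 10000 = 44.16 g/(m^2*h)
Mass loss in mg = 1.93 x 1000 = 1930 mg
Per cm^2 per 24h in mg: 1930 x 24 / (19 x 23) = 46320 / 437 = 106.00 mg/(cm^2*24h)


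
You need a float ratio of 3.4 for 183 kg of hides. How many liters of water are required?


Water = hide weight x target ratio
Water = 183 x 3.4 = 622.2 L


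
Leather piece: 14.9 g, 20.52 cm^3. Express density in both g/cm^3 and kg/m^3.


0.726 g/cm^3
726 kg/m^3


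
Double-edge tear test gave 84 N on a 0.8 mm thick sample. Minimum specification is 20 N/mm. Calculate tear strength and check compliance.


Tear strength = 105.0 N/mm
Compliant: Yes

Tear strength = 84 / 0.8 = 105.0 N/mm
Required minimum = 20 N/mm
Compliant: Yes


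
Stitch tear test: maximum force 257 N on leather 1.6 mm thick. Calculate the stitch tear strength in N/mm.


Stitch tear strength = force / thickness
STS = 257 / 1.6 = 160.6 N/mm


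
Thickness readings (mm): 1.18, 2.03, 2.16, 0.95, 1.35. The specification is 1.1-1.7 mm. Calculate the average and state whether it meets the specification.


Sum = 7.67
Average = 7.67 / 5 = 1.53 mm
Specification range: 1.1 to 1.7 mm
Within spec: Yes


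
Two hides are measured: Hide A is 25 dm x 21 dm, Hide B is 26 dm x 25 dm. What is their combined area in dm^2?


1175 dm^2


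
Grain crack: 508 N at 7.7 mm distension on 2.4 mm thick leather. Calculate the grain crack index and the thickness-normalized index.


Crack index = 66.0 N/mm
Normalized index = 27.5 N/mm per mm


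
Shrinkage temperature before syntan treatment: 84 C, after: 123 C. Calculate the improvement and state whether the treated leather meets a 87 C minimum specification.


Improvement = 123 - 84 = 39 C
Spec check: 123 C >= 87 C? Yes


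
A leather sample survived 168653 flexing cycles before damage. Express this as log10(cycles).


log10(168653) = 5.23


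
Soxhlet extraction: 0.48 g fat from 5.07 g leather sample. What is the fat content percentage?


9.5%


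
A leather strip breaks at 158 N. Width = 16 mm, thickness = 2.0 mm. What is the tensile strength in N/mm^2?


4.94 N/mm^2


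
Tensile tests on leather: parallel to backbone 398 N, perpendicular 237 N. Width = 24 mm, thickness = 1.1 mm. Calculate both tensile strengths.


Parallel = 15.08 N/mm^2
Perpendicular = 8.98 N/mm^2

Area = 24 x 1.1 = 26.4 mm^2
TS (parallel) = 398 / 26.4 = 15.08 N/mm^2
TS (perpendicular) = 237 / 26.4 = 8.98 N/mm^2


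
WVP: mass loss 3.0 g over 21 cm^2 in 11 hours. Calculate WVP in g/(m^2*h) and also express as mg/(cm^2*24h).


WVP = 129.87 g/(m^2*h)
Daily rate = 311.69 mg/(cm^2*24h)


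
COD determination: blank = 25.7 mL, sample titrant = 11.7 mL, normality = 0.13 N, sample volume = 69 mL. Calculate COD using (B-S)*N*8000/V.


211.0 mg/L

COD = (25.7 - 11.7) x 0.13 x 8000 / 69
COD = 14.0 x 0.13 x 8000 / 69
COD = 211.0 mg/L
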